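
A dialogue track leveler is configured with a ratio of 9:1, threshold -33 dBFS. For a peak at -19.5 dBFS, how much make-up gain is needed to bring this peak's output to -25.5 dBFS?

The peak compresses to -33 + 13.5/9 = -31.5 dBFS.
To reach -25.5 dBFS requires -25.5 − (-31.5) = 6 dB of make-up.

6 dB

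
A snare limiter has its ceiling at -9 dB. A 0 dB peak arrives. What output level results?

-9 dB

A brickwall limiter is an ∞:1 compressor: any input above the ceiling is clamped to -9 dB.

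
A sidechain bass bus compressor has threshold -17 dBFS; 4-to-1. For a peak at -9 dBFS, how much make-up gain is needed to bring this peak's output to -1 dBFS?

14 dB

Overshoot 8 dB → 8/4 = 2 dB after compression, so the compressed level is -17 + 2 = -15 dBFS.
Make-up = target − compressed = -1 − (-15) = 14 dB.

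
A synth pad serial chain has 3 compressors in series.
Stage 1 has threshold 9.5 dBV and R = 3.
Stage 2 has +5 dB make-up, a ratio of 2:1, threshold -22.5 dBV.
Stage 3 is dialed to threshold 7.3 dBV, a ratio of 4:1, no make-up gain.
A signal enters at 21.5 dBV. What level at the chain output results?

Stage 1: 12 dB above 9.5 dBV, reduced 3:1 to 4 dB above → 13.5 dBV.
Stage 2: 13.5 dBV is 36 dB over -22.5 dBV; at 2:1 that becomes 18 dB over, giving -4.5 dBV; +5 dB make-up → 0.5 dBV.
Stage 3: below threshold (0.5 ≤ 7.3); passes unchanged; output 0.5 dBV.

0.5 dBV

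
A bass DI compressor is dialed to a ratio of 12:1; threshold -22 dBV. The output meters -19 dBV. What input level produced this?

14 dBV

Post-compression overshoot = -19 − (-22) = 3 dB.
Input overshoot = R × output overshoot = 36 dB → input = -22 + 36 = 14 dBV.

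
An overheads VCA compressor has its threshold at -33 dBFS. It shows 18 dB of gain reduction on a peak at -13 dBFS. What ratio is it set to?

Input overshoot = -13 − (-33) = 20 dB.
Output overshoot = 20 − 18 = 2 dB.
Ratio = input overshoot / output overshoot = 20 / 2 = 10.

10:1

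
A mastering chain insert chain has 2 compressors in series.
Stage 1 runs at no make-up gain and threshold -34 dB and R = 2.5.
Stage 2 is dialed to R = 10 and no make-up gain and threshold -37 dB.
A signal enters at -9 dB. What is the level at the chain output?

Stage 1: 25 dB above -34 dB, reduced 2.5:1 to 10 dB above → -24 dB.
Stage 2: -24 dB is 13 dB over -37 dB; at 10:1 that becomes 1.3 dB over, giving -35.7 dB.

-35.7 dB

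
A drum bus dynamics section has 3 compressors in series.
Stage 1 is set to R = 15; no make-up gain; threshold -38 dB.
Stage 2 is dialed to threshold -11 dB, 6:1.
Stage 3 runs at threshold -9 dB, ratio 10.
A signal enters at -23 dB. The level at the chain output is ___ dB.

Stage 1: overshoot 15 dB → 15/15 = 1 dB → -37 dB.
Stage 2: -37 dB is at or below the -11 dB threshold — no compression; output -37 dB.
Stage 3: below threshold (-37 ≤ -9); passes unchanged; output -37 dB.

-37 dB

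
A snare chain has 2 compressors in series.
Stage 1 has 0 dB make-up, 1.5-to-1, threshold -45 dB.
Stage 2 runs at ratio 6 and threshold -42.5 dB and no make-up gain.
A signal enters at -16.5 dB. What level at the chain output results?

Stage 1: overshoot 28.5 dB → 28.5/1.5 = 19 dB → -26 dB.
Stage 2: overshoot 16.5 dB → 16.5/6 = 2.75 dB → -39.75 dB.

-39.75 dB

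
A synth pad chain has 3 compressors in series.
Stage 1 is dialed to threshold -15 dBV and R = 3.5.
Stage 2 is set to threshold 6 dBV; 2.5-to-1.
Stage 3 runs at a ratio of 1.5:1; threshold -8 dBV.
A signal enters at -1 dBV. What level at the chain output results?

-11 dBV

Stage 1: 14 dB above -15 dBV, reduced 3.5:1 to 4 dB above → -11 dBV.
Stage 2: below threshold (-11 ≤ 6); passes unchanged; output -11 dBV.
Stage 3: -11 dBV is at or below the -8 dBV threshold — no compression; output -11 dBV.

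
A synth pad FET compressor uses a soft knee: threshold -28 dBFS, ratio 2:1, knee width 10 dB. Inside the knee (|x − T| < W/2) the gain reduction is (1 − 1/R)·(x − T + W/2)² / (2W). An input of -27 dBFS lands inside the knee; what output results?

-27.9 dBFS

x − T + W/2 = -27 − (-28) + 5 = 6.
GR = (1 − 1/2) × 6² / 20 = 0.5 × 36 / 20 = 0.9 dB.
Output = -27 − 0.9 = -27.9 dBFS.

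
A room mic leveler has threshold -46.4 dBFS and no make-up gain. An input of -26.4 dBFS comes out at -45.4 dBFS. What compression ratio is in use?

Input overshoot = -26.4 − (-46.4) = 20 dB; output overshoot = -45.4 − (-46.4) = 1 dB.
Ratio = 20 / 1 = 20.

20:1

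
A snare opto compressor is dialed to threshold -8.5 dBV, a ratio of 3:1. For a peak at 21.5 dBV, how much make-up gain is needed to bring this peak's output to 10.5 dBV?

9 dB

Without make-up, output = threshold + overshoot/3 = -8.5 + 10 = 1.5 dBV.
Gap to target: 9 dB.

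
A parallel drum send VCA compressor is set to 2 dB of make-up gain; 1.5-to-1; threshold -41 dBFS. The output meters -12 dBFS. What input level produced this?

Remove make-up: -12 − 2 = -14 dBFS.
The compressed level sits -14 − (-41) = 27 dB over threshold.
Undo the ratio: input overshoot = 27 × 1.5 = 40.5 dB, giving input = -0.5 dBFS.

-0.5 dBFS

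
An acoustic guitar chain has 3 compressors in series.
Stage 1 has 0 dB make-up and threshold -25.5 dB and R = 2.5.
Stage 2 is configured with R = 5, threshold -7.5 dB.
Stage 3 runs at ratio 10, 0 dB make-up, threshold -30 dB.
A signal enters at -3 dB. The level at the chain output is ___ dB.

-28.65 dB

Stage 1: -3 dB is 22.5 dB over -25.5 dB; at 2.5:1 that becomes 9 dB over, giving -16.5 dB.
Stage 2: below threshold (-16.5 ≤ -7.5); passes unchanged; output -16.5 dB.
Stage 3: 13.5 dB above -30 dB, reduced 10:1 to 1.35 dB above → -28.65 dB.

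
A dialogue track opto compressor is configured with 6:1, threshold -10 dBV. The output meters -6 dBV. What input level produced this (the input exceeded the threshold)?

That's 4 dB above the -10 dBV threshold.
Before 6:1 compression the overshoot was 4 × 6 = 24 dB, so input = -10 + 24 = 14 dBV.

14 dBV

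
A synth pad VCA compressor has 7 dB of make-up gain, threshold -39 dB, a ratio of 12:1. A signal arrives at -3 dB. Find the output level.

-3 dB sits 36 dB over threshold.
12:1 compression reduces that to 36/12 = 3 dB over.
So the level is -39 + 3 = -36 dB; make-up adds 7 dB, giving -29 dB.

-29 dB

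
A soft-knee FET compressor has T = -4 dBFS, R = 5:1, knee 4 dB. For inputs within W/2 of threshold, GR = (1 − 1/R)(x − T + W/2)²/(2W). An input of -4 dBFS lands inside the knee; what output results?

-4.4 dBFS

x − T + W/2 = -4 − (-4) + 2 = 2.
GR = (1 − 1/5) × 2² / 8 = 0.8 × 4 / 8 = 0.4 dB.
Output = -4 − 0.4 = -4.4 dBFS.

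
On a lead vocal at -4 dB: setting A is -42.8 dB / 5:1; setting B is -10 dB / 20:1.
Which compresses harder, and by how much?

A, by 25.34 dB

A: GR = 38.8 − 38.8/5 = 31.04 dB.
B: GR = 6 − 6/20 = 5.7 dB.
A reduces 25.34 dB more.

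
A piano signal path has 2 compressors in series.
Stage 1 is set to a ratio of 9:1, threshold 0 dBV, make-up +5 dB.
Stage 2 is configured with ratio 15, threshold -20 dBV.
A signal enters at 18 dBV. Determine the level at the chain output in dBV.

Stage 1: 18 dB above 0 dBV, reduced 9:1 to 2 dB above → 2 dBV; +5 dB make-up → 7 dBV.
Stage 2: 7 dBV is 27 dB over -20 dBV; at 15:1 that becomes 1.8 dB over, giving -18.2 dBV.

-18.2 dBV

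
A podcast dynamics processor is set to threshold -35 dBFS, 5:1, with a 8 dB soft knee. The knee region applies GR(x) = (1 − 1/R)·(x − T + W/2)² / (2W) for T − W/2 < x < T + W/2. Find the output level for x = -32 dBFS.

-34.45 dBFS

x − T + W/2 = -32 − (-35) + 4 = 7.
GR = (1 − 1/5) × 7² / 16 = 0.8 × 49 / 16 = 2.45 dB.
Output = -32 − 2.45 = -34.45 dBFS.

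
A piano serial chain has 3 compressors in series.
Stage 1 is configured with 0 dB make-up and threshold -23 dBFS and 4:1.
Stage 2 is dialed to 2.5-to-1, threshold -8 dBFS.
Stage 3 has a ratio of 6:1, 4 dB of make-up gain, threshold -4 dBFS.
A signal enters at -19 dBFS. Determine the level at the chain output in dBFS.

Stage 1: overshoot 4 dB → 4/4 = 1 dB → -22 dBFS.
Stage 2: -22 dBFS ≤ -8 dBFS, so stage 2 doesn't engage; output -22 dBFS.
Stage 3: -22 dBFS is at or below the -4 dBFS threshold — no compression; make-up brings it to -18 dBFS.

-18 dBFS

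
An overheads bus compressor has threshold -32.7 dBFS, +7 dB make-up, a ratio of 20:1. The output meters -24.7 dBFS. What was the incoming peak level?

Before make-up, the level was -24.7 − 7 = -31.7 dBFS.
Post-compression overshoot = -31.7 − (-32.7) = 1 dB.
Before 20:1 compression the overshoot was 1 × 20 = 20 dB, so input = -32.7 + 20 = -12.7 dBFS.

-12.7 dBFS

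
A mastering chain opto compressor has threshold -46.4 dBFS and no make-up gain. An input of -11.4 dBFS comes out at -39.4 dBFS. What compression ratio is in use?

Input overshoot = -11.4 − (-46.4) = 35 dB; output overshoot = -39.4 − (-46.4) = 7 dB.
Ratio = 35 / 7 = 5.

5:1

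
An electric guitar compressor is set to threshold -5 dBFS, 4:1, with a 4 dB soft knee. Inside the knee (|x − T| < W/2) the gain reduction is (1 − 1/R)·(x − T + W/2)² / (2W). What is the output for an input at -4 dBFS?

x − T + W/2 = -4 − (-5) + 2 = 3.
GR = (1 − 1/4) × 3² / 8 = 0.75 × 9 / 8 = 0.84375 dB.
Output = -4 − 0.84375 = -4.84375 dBFS.

-4.84375 dBFS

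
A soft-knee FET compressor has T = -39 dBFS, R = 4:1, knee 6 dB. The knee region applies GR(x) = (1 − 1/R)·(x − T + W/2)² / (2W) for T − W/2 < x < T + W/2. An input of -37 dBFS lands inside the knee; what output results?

x − T + W/2 = -37 − (-39) + 3 = 5.
GR = (1 − 1/4) × 5² / 12 = 0.75 × 25 / 12 = 1.5625 dB.
Output = -37 − 1.5625 = -38.5625 dBFS.

-38.5625 dBFS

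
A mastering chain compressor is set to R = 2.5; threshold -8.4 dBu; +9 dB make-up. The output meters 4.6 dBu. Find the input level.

Stripping the +9 dB make-up gives -4.4 dBu at the gain stage.
That's 4 dB above the -8.4 dBu threshold.
Undo the ratio: input overshoot = 4 × 2.5 = 10 dB, giving input = 1.6 dBu.

1.6 dBu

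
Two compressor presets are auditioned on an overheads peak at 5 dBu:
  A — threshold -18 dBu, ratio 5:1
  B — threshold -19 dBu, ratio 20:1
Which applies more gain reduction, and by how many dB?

A: GR = 23 − 23/5 = 18.4 dB.
B: GR = 24 − 24/20 = 22.8 dB.
B applies 4.4 dB more gain reduction.

B, by 4.4 dB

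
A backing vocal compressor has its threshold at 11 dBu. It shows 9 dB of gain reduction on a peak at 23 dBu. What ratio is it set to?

4:1

Input overshoot = 23 − 11 = 12 dB.
Output overshoot = 12 − 9 = 3 dB.
Ratio = input overshoot / output overshoot = 12 / 3 = 4.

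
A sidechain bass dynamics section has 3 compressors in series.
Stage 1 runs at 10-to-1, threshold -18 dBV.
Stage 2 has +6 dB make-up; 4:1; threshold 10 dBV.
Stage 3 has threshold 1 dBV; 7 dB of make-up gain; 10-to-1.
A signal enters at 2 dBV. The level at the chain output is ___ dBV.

-3 dBV

Stage 1: 20 dB above -18 dBV, reduced 10:1 to 2 dB above → -16 dBV.
Stage 2: -16 dBV ≤ 10 dBV, so stage 2 doesn't engage; make-up brings it to -10 dBV.
Stage 3: -10 dBV is at or below the 1 dBV threshold — no compression; make-up brings it to -3 dBV.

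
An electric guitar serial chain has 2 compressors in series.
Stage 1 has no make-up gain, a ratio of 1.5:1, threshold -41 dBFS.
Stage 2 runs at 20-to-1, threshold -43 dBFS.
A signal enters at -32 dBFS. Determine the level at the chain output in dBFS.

Stage 1: -32 dBFS is 9 dB over -41 dBFS; at 1.5:1 that becomes 6 dB over, giving -35 dBFS.
Stage 2: 8 dB above -43 dBFS, reduced 20:1 to 0.4 dB above → -42.6 dBFS.

-42.6 dBFS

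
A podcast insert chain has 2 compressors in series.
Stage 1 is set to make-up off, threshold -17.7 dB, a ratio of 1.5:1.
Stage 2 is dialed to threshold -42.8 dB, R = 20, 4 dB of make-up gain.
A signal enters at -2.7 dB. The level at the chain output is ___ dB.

-37.045 dB

Stage 1: 15 dB above -17.7 dB, reduced 1.5:1 to 10 dB above → -7.7 dB.
Stage 2: -7.7 dB is 35.1 dB over -42.8 dB; at 20:1 that becomes 1.755 dB over, giving -41.045 dB; +4 dB make-up → -37.045 dB.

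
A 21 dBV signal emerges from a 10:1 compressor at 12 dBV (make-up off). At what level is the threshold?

11 dBV

Let T be the threshold. Output overshoot = (input overshoot)/R, so 12 − T = (21 − T)/10.
10·(12 − T) = 21 − T → 9·T = 120 − 21 = 99.
T = 99/9 = 11 dBV.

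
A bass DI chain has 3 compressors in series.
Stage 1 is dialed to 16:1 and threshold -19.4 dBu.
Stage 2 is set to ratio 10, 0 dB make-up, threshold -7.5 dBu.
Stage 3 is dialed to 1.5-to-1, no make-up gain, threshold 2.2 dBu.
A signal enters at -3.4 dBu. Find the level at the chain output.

-18.4 dBu

Stage 1: overshoot 16 dB → 16/16 = 1 dB → -18.4 dBu.
Stage 2: below threshold (-18.4 ≤ -7.5); passes unchanged; output -18.4 dBu.
Stage 3: -18.4 dBu is at or below the 2.2 dBu threshold — no compression; output -18.4 dBu.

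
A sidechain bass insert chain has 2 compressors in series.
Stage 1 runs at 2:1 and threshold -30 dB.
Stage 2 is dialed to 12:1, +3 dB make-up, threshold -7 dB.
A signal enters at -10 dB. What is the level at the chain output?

-17 dB

Stage 1: -10 dB is 20 dB over -30 dB; at 2:1 that becomes 10 dB over, giving -20 dB.
Stage 2: -20 dB is at or below the -7 dB threshold — no compression; make-up brings it to -17 dB.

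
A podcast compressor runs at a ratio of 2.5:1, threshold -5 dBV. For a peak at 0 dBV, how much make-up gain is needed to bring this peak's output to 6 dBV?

The peak compresses to -5 + 5/2.5 = -3 dBV.
To reach 6 dBV requires 6 − (-3) = 9 dB of make-up.

9 dB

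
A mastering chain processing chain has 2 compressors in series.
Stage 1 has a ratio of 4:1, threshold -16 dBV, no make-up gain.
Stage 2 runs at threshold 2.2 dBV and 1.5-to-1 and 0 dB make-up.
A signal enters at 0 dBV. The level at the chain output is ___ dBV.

Stage 1: 16 dB above -16 dBV, reduced 4:1 to 4 dB above → -12 dBV.
Stage 2: -12 dBV ≤ 2.2 dBV, so stage 2 doesn't engage; output -12 dBV.

-12 dBV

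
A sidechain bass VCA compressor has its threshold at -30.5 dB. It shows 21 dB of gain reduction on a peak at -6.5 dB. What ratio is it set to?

8:1

Input overshoot = -6.5 − (-30.5) = 24 dB.
Output overshoot = 24 − 21 = 3 dB.
Ratio = input overshoot / output overshoot = 24 / 3 = 8.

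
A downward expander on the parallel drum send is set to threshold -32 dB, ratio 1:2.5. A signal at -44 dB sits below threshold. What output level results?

-62 dB

The input is 12 dB below the -32 dB threshold.
A 1:2.5 expander multiplies undershoot by 2.5: 12 × 2.5 = 30 dB below threshold.
Output = -32 − 30 = -62 dB.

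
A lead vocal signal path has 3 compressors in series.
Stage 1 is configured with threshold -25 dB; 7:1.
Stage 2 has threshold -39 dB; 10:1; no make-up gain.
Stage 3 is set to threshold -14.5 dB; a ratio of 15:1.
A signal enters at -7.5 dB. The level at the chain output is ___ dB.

-37.35 dB

Stage 1: 17.5 dB above -25 dB, reduced 7:1 to 2.5 dB above → -22.5 dB.
Stage 2: overshoot 16.5 dB → 16.5/10 = 1.65 dB → -37.35 dB.
Stage 3: -37.35 dB ≤ -14.5 dB, so stage 3 doesn't engage; output -37.35 dB.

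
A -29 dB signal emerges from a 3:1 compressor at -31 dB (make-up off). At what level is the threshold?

-32 dB

Input is 3 dB above T (since output overshoot × R = input overshoot: (-31 − T)·3 = -29 − T gives T = -32 dB).
Check: -32 + (-29 − (-32))/3 = -32 + 1 = -31 dB. ✓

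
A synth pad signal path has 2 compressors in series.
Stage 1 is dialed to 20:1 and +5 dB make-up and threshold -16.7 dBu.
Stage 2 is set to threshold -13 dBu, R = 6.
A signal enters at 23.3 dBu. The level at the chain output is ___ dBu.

-12.45 dBu

Stage 1: 40 dB above -16.7 dBu, reduced 20:1 to 2 dB above → -14.7 dBu; +5 dB make-up → -9.7 dBu.
Stage 2: overshoot 3.3 dB → 3.3/6 = 0.55 dB → -12.45 dBu.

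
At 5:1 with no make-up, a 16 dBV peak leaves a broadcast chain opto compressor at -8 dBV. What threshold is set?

Input is 30 dB above T (since output overshoot × R = input overshoot: (-8 − T)·5 = 16 − T gives T = -14 dBV).
Check: -14 + (16 − (-14))/5 = -14 + 6 = -8 dBV. ✓

-14 dBV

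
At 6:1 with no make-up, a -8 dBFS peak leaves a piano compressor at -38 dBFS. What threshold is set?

-44 dBFS

Let T be the threshold. Output overshoot = (input overshoot)/R, so -38 − T = (-8 − T)/6.
6·(-38 − T) = -8 − T → 5·T = -228 − (-8) = -220.
T = -220/5 = -44 dBFS.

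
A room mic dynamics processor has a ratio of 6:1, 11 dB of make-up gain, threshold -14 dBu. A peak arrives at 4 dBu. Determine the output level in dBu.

The input is 18 dB above the -14 dBu threshold.
At 6:1 the overshoot is divided by 6, leaving 3 dB above threshold.
Output = -14 + 3 = -11 dBu; make-up adds 11 dB, giving 0 dBu.

0 dBu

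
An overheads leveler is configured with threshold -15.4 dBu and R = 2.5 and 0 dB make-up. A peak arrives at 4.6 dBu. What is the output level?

-7.4 dBu

The input is 20 dB above the -15.4 dBu threshold.
The 20 dB excess becomes 8 dB after 2.5:1 reduction.
That puts the output at -7.4 dBu.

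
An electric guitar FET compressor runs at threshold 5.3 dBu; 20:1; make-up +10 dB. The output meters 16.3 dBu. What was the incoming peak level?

25.3 dBu

Remove make-up: 16.3 − 10 = 6.3 dBu.
The compressed level sits 6.3 − 5.3 = 1 dB over threshold.
Input overshoot = R × output overshoot = 20 dB → input = 5.3 + 20 = 25.3 dBu.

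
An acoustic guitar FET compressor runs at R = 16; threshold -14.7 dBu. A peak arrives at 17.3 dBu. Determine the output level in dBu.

-12.7 dBu

The input is 32 dB above the -14.7 dBu threshold.
16:1 compression reduces that to 32/16 = 2 dB over.
That puts the output at -12.7 dBu.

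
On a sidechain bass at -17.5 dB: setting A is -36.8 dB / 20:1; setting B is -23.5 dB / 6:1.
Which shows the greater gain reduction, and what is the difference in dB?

A: 19.3 dB over, compressed to 0.965 dB over, so 18.335 dB of GR.
B: 6 dB over, compressed to 1 dB over, so 5 dB of GR.
A reduces 13.335 dB more.

A, by 13.335 dB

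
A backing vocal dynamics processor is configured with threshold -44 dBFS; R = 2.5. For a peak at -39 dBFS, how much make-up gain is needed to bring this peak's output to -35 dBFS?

7 dB

The peak compresses to -44 + 5/2.5 = -42 dBFS.
To reach -35 dBFS requires -35 − (-42) = 7 dB of make-up.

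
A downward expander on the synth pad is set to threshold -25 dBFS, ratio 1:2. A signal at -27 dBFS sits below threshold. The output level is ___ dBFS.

Undershoot = (-25) − (-27) = 2 dB.
At 1:2, that expands to 4 dB under threshold.
Output = -25 − 4 = -29 dBFS.

-29 dBFS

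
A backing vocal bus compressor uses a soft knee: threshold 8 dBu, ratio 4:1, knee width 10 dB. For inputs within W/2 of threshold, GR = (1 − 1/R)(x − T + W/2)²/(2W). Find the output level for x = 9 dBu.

7.65 dBu

x − T + W/2 = 9 − 8 + 5 = 6.
GR = (1 − 1/4) × 6² / 20 = 0.75 × 36 / 20 = 1.35 dB.
Output = 9 − 1.35 = 7.65 dBu.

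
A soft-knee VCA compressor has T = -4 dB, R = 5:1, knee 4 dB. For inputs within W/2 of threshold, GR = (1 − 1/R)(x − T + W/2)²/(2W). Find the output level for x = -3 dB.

x − T + W/2 = -3 − (-4) + 2 = 3.
GR = (1 − 1/5) × 3² / 8 = 0.8 × 9 / 8 = 0.9 dB.
Output = -3 − 0.9 = -3.9 dB.

-3.9 dB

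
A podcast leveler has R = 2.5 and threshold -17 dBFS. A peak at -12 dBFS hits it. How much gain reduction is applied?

-12 dBFS exceeds the threshold by 5 dB.
At 2.5:1, output sits 5/2.5 = 2 dB above threshold.
Gain reduction = 5 − 2 = 3 dB.

3 dB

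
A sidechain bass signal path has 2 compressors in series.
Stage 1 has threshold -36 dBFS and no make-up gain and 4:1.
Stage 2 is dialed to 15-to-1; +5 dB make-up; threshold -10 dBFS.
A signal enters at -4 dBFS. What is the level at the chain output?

-23 dBFS

Stage 1: overshoot 32 dB → 32/4 = 8 dB → -28 dBFS.
Stage 2: -28 dBFS is at or below the -10 dBFS threshold — no compression; make-up brings it to -23 dBFS.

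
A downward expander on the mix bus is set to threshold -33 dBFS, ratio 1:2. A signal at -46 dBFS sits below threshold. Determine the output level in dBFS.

The input is 13 dB below the -33 dBFS threshold.
A 1:2 expander multiplies undershoot by 2: 13 × 2 = 26 dB below threshold.
Output = -33 − 26 = -59 dBFS.

-59 dBFS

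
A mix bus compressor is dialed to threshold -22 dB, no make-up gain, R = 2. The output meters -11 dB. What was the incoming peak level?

0 dB

That's 11 dB above the -22 dB threshold.
Input overshoot = R × output overshoot = 22 dB → input = -22 + 22 = 0 dB.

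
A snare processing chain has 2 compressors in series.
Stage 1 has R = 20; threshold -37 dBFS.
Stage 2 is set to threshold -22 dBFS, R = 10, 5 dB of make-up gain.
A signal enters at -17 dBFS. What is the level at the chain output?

Stage 1: -17 dBFS is 20 dB over -37 dBFS; at 20:1 that becomes 1 dB over, giving -36 dBFS.
Stage 2: below threshold (-36 ≤ -22); passes unchanged; make-up brings it to -31 dBFS.

-31 dBFS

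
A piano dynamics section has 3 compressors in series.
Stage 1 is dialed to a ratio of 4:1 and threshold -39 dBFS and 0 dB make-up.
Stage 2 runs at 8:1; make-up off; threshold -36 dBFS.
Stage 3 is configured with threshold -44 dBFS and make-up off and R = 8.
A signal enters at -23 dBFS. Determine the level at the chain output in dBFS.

Stage 1: -23 dBFS is 16 dB over -39 dBFS; at 4:1 that becomes 4 dB over, giving -35 dBFS.
Stage 2: overshoot 1 dB → 1/8 = 0.125 dB → -35.875 dBFS.
Stage 3: -35.875 dBFS is 8.125 dB over -44 dBFS; at 8:1 that becomes 1.015625 dB over, giving -42.984375 dBFS.

-42.984375 dBFS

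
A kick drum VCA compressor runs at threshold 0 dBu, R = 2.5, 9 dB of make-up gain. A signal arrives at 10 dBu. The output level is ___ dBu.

13 dBu

The input is 10 dB above the 0 dBu threshold.
The 10 dB excess becomes 4 dB after 2.5:1 reduction.
That puts the output at 4 dBu; make-up adds 9 dB, giving 13 dBu.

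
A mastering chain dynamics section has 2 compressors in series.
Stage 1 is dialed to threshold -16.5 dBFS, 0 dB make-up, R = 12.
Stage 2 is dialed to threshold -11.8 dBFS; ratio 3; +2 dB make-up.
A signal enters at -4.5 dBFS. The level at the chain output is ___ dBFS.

Stage 1: 12 dB above -16.5 dBFS, reduced 12:1 to 1 dB above → -15.5 dBFS.
Stage 2: below threshold (-15.5 ≤ -11.8); passes unchanged; make-up brings it to -13.5 dBFS.

-13.5 dBFS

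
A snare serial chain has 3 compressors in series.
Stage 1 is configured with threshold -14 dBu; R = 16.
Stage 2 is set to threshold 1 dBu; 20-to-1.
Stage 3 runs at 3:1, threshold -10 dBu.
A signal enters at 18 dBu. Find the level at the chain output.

-12 dBu

Stage 1: overshoot 32 dB → 32/16 = 2 dB → -12 dBu.
Stage 2: -12 dBu ≤ 1 dBu, so stage 2 doesn't engage; output -12 dBu.
Stage 3: -12 dBu ≤ -10 dBu, so stage 3 doesn't engage; output -12 dBu.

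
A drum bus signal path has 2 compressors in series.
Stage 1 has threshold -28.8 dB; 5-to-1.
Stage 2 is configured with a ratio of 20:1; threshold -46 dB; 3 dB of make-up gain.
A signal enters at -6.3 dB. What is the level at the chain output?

-41.915 dB

Stage 1: 22.5 dB above -28.8 dB, reduced 5:1 to 4.5 dB above → -24.3 dB.
Stage 2: -24.3 dB is 21.7 dB over -46 dB; at 20:1 that becomes 1.085 dB over, giving -44.915 dB; +3 dB make-up → -41.915 dB.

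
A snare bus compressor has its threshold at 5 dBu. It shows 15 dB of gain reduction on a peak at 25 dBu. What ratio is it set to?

4:1

Input overshoot = 25 − 5 = 20 dB.
Output overshoot = 20 − 15 = 5 dB.
Ratio = input overshoot / output overshoot = 20 / 5 = 4.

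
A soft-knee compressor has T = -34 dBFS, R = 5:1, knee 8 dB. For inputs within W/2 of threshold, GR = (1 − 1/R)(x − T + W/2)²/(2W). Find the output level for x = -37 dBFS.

x − T + W/2 = -37 − (-34) + 4 = 1.
GR = (1 − 1/5) × 1² / 16 = 0.8 × 1 / 16 = 0.05 dB.
Output = -37 − 0.05 = -37.05 dBFS.

-37.05 dBFS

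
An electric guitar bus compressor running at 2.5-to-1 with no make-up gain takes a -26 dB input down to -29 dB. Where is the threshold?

-31 dB

Input is 5 dB above T (since output overshoot × R = input overshoot: (-29 − T)·2.5 = -26 − T gives T = -31 dB).
Check: -31 + (-26 − (-31))/2.5 = -31 + 2 = -29 dB. ✓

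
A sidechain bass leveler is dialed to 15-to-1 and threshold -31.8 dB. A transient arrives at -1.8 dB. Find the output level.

-29.8 dB

-1.8 dB sits 30 dB over threshold.
The 30 dB excess becomes 2 dB after 15:1 reduction.
That puts the output at -29.8 dB.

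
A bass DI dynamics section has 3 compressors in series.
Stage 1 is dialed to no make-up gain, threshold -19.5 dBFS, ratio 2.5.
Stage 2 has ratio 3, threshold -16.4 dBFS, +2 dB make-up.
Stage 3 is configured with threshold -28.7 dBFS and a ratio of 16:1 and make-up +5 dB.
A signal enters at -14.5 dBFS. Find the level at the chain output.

Stage 1: overshoot 5 dB → 5/2.5 = 2 dB → -17.5 dBFS.
Stage 2: below threshold (-17.5 ≤ -16.4); passes unchanged; make-up brings it to -15.5 dBFS.
Stage 3: 13.2 dB above -28.7 dBFS, reduced 16:1 to 0.825 dB above → -27.875 dBFS; +5 dB make-up → -22.875 dBFS.

-22.875 dBFS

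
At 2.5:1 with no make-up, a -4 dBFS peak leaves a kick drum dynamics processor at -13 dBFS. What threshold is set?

Let T be the threshold. Output overshoot = (input overshoot)/R, so -13 − T = (-4 − T)/2.5.
2.5·(-13 − T) = -4 − T → 1.5·T = -32.5 − (-4) = -28.5.
T = -28.5/1.5 = -19 dBFS.

-19 dBFS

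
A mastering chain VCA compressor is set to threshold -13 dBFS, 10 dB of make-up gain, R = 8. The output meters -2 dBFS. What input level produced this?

Stripping the +10 dB make-up gives -12 dBFS at the gain stage.
The compressed level sits -12 − (-13) = 1 dB over threshold.
Undo the ratio: input overshoot = 1 × 8 = 8 dB, giving input = -5 dBFS.

-5 dBFS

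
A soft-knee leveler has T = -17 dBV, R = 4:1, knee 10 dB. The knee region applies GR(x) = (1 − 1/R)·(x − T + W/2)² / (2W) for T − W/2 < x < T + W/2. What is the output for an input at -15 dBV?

-16.8375 dBV

x − T + W/2 = -15 − (-17) + 5 = 7.
GR = (1 − 1/4) × 7² / 20 = 0.75 × 49 / 20 = 1.8375 dB.
Output = -15 − 1.8375 = -16.8375 dBV.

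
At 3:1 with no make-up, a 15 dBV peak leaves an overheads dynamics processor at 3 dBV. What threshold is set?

-3 dBV

Let T be the threshold. Output overshoot = (input overshoot)/R, so 3 − T = (15 − T)/3.
3·(3 − T) = 15 − T → 2·T = 9 − 15 = -6.
T = -6/2 = -3 dBV.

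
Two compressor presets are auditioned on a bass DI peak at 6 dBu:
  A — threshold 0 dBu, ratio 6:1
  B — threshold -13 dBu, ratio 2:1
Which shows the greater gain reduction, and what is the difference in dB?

B, by 4.5 dB

A: GR = 6 − 6/6 = 5 dB.
B: GR = 19 − 19/2 = 9.5 dB.
Difference: 4.5 dB in favour of B.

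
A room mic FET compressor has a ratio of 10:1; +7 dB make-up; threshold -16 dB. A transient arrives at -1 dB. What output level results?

-1 dB sits 15 dB over threshold.
The 15 dB excess becomes 1.5 dB after 10:1 reduction.
That puts the output at -14.5 dB; make-up adds 7 dB, giving -7.5 dB.

-7.5 dB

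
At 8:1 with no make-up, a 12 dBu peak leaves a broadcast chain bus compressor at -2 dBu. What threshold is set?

-4 dBu

Let T be the threshold. Output overshoot = (input overshoot)/R, so -2 − T = (12 − T)/8.
8·(-2 − T) = 12 − T → 7·T = -16 − 12 = -28.
T = -28/7 = -4 dBu.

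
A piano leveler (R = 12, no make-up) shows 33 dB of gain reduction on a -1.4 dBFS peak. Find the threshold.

Input is 36 dB above T (since output overshoot × R = input overshoot: (-34.4 − T)·12 = -1.4 − T gives T = -37.4 dBFS).
Check: -37.4 + (-1.4 − (-37.4))/12 = -37.4 + 3 = -34.4 dBFS. ✓

-37.4 dBFS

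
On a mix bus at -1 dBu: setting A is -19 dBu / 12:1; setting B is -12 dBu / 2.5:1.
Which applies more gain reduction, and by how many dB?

A: 18 dB over, compressed to 1.5 dB over, so 16.5 dB of GR.
B: 11 dB over, compressed to 4.4 dB over, so 6.6 dB of GR.
Difference: 9.9 dB in favour of A.

A, by 9.9 dB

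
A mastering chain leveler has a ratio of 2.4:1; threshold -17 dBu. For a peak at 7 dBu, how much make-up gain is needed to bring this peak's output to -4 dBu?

The peak compresses to -17 + 24/2.4 = -7 dBu.
To reach -4 dBu requires -4 − (-7) = 3 dB of make-up.

3 dB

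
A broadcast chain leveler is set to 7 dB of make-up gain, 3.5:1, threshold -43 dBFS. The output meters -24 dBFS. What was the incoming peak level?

-1 dBFS

Remove make-up: -24 − 7 = -31 dBFS.
The compressed level sits -31 − (-43) = 12 dB over threshold.
Undo the ratio: input overshoot = 12 × 3.5 = 42 dB, giving input = -1 dBFS.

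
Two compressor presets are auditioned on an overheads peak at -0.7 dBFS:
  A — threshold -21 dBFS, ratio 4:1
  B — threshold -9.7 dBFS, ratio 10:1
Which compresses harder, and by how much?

A, by 7.125 dB

A: GR = 20.3 − 20.3/4 = 15.225 dB.
B: GR = 9 − 9/10 = 8.1 dB.
A applies 7.125 dB more gain reduction.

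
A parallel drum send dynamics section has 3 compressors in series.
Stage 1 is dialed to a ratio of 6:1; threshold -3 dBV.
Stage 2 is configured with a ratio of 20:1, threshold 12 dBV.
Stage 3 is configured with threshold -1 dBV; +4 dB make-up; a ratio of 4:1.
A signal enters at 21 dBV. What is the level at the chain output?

3.5 dBV

Stage 1: overshoot 24 dB → 24/6 = 4 dB → 1 dBV.
Stage 2: 1 dBV ≤ 12 dBV, so stage 2 doesn't engage; output 1 dBV.
Stage 3: 2 dB above -1 dBV, reduced 4:1 to 0.5 dB above → -0.5 dBV; +4 dB make-up → 3.5 dBV.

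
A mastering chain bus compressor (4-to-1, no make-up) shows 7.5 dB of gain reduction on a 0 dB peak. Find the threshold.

Input is 10 dB above T (since output overshoot × R = input overshoot: (-7.5 − T)·4 = 0 − T gives T = -10 dB).
Check: -10 + (0 − (-10))/4 = -10 + 2.5 = -7.5 dB. ✓

-10 dB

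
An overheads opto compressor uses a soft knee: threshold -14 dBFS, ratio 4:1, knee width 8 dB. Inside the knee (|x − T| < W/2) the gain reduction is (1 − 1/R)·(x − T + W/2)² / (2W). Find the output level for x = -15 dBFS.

x − T + W/2 = -15 − (-14) + 4 = 3.
GR = (1 − 1/4) × 3² / 16 = 0.75 × 9 / 16 = 0.421875 dB.
Output = -15 − 0.421875 = -15.421875 dBFS.

-15.421875 dBFS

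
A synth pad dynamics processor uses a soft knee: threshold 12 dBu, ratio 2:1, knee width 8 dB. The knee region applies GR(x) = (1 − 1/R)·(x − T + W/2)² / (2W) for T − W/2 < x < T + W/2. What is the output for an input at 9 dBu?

8.96875 dBu

x − T + W/2 = 9 − 12 + 4 = 1.
GR = (1 − 1/2) × 1² / 16 = 0.5 × 1 / 16 = 0.03125 dB.
Output = 9 − 0.03125 = 8.96875 dBu.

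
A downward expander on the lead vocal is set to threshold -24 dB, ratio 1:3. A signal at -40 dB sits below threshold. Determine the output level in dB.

-72 dB

Below threshold, a 1:3 expander applies gain = (3−1)×(T − x) of attenuation.
(3−1) × 16 = 32 dB, so output = -40 − 32 = -72 dB.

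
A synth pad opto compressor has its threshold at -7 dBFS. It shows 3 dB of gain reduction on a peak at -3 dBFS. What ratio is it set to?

4:1

Input overshoot = -3 − (-7) = 4 dB.
Output overshoot = 4 − 3 = 1 dB.
Ratio = input overshoot / output overshoot = 4 / 1 = 4.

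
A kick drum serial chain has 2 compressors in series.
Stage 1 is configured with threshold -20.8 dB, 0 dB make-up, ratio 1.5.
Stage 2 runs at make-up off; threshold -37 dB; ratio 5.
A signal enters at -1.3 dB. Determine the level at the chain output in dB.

-31.16 dB

Stage 1: overshoot 19.5 dB → 19.5/1.5 = 13 dB → -7.8 dB.
Stage 2: overshoot 29.2 dB → 29.2/5 = 5.84 dB → -31.16 dB.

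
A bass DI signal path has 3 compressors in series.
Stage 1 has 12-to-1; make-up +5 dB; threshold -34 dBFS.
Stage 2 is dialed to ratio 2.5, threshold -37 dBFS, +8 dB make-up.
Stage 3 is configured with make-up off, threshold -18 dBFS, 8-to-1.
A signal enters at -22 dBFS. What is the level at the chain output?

Stage 1: overshoot 12 dB → 12/12 = 1 dB → -33 dBFS; +5 dB make-up → -28 dBFS.
Stage 2: 9 dB above -37 dBFS, reduced 2.5:1 to 3.6 dB above → -33.4 dBFS; +8 dB make-up → -25.4 dBFS.
Stage 3: -25.4 dBFS ≤ -18 dBFS, so stage 3 doesn't engage; output -25.4 dBFS.

-25.4 dBFS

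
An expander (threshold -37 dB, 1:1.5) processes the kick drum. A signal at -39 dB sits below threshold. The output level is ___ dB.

Undershoot = (-37) − (-39) = 2 dB.
At 1:1.5, that expands to 3 dB under threshold.
Output = -37 − 3 = -40 dB.

-40 dB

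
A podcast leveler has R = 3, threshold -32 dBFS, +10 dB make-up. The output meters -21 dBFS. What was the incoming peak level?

-29 dBFS

Remove make-up: -21 − 10 = -31 dBFS.
That's 1 dB above the -32 dBFS threshold.
Input overshoot = R × output overshoot = 3 dB → input = -32 + 3 = -29 dBFS.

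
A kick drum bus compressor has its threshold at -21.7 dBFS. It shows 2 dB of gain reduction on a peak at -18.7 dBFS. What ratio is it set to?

3:1

Input overshoot = -18.7 − (-21.7) = 3 dB.
Output overshoot = 3 − 2 = 1 dB.
Ratio = input overshoot / output overshoot = 3 / 1 = 3.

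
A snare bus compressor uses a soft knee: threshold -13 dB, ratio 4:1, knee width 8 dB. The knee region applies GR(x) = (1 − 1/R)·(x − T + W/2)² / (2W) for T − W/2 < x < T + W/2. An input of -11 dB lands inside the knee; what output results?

x − T + W/2 = -11 − (-13) + 4 = 6.
GR = (1 − 1/4) × 6² / 16 = 0.75 × 36 / 16 = 1.6875 dB.
Output = -11 − 1.6875 = -12.6875 dB.

-12.6875 dB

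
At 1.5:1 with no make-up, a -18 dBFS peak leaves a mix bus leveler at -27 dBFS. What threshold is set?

Let T be the threshold. Output overshoot = (input overshoot)/R, so -27 − T = (-18 − T)/1.5.
1.5·(-27 − T) = -18 − T → 0.5·T = -40.5 − (-18) = -22.5.
T = -22.5/0.5 = -45 dBFS.

-45 dBFS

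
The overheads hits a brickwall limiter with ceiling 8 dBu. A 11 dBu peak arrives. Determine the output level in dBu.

8 dBu

At ∞:1, everything above 8 dBu is held at the ceiling.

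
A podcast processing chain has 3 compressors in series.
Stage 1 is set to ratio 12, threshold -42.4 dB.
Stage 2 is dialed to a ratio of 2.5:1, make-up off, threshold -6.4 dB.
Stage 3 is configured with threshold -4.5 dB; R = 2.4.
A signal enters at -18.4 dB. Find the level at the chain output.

Stage 1: 24 dB above -42.4 dB, reduced 12:1 to 2 dB above → -40.4 dB.
Stage 2: below threshold (-40.4 ≤ -6.4); passes unchanged; output -40.4 dB.
Stage 3: below threshold (-40.4 ≤ -4.5); passes unchanged; output -40.4 dB.

-40.4 dB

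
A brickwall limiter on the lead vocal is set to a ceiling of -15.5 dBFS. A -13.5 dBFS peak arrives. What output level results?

The limiter clamps the peak to its -15.5 dBFS ceiling.

-15.5 dBFS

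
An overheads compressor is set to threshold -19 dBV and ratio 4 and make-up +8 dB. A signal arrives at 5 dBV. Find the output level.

-5 dBV

5 dBV sits 24 dB over threshold.
4:1 compression reduces that to 24/4 = 6 dB over.
Output = -19 + 6 = -13 dBV; make-up adds 8 dB, giving -5 dBV.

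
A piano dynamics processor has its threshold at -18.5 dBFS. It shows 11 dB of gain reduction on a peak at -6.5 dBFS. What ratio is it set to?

12:1

Input overshoot = -6.5 − (-18.5) = 12 dB.
Output overshoot = 12 − 11 = 1 dB.
Ratio = input overshoot / output overshoot = 12 / 1 = 12.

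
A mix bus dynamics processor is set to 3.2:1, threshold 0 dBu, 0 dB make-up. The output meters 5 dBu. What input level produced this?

16 dBu

The compressed level sits 5 − 0 = 5 dB over threshold.
Before 3.2:1 compression the overshoot was 5 × 3.2 = 16 dB, so input = 0 + 16 = 16 dBu.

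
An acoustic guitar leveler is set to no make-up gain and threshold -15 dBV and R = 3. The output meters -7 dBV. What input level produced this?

9 dBV

The compressed level sits -7 − (-15) = 8 dB over threshold.
Input overshoot = R × output overshoot = 24 dB → input = -15 + 24 = 9 dBV.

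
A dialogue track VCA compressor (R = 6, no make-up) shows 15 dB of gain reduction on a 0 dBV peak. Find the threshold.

-18 dBV

Input is 18 dB above T (since output overshoot × R = input overshoot: (-15 − T)·6 = 0 − T gives T = -18 dBV).
Check: -18 + (0 − (-18))/6 = -18 + 3 = -15 dBV. ✓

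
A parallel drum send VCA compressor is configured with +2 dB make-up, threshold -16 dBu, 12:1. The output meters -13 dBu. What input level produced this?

-4 dBu

Remove make-up: -13 − 2 = -15 dBu.
The compressed level sits -15 − (-16) = 1 dB over threshold.
Before 12:1 compression the overshoot was 1 × 12 = 12 dB, so input = -16 + 12 = -4 dBu.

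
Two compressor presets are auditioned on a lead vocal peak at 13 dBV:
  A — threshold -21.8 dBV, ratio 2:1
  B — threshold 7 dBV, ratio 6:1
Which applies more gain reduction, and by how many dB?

A, by 12.4 dB

A: GR = 34.8 − 34.8/2 = 17.4 dB.
B: GR = 6 − 6/6 = 5 dB.
Difference: 12.4 dB in favour of A.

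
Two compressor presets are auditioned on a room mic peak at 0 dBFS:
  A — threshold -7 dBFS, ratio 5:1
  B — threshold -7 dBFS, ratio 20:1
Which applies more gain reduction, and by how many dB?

A: 7 dB over, compressed to 1.4 dB over, so 5.6 dB of GR.
B: 7 dB over, compressed to 0.35 dB over, so 6.65 dB of GR.
B applies 1.05 dB more gain reduction.

B, by 1.05 dB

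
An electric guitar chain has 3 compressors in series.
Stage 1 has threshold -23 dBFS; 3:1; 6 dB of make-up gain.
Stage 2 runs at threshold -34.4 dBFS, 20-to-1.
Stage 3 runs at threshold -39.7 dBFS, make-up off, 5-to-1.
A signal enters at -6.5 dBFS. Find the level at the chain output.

-38.411 dBFS

Stage 1: overshoot 16.5 dB → 16.5/3 = 5.5 dB → -17.5 dBFS; +6 dB make-up → -11.5 dBFS.
Stage 2: 22.9 dB above -34.4 dBFS, reduced 20:1 to 1.145 dB above → -33.255 dBFS.
Stage 3: -33.255 dBFS is 6.445 dB over -39.7 dBFS; at 5:1 that becomes 1.289 dB over, giving -38.411 dBFS.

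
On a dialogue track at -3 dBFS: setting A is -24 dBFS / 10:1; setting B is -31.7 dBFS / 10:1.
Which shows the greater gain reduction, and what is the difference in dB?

A: 21 dB over, compressed to 2.1 dB over, so 18.9 dB of GR.
B: 28.7 dB over, compressed to 2.87 dB over, so 25.83 dB of GR.
Difference: 6.93 dB in favour of B.

B, by 6.93 dB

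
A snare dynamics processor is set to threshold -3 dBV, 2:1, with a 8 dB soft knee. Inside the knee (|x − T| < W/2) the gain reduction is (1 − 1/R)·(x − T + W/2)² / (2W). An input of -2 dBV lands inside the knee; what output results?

-2.78125 dBV

x − T + W/2 = -2 − (-3) + 4 = 5.
GR = (1 − 1/2) × 5² / 16 = 0.5 × 25 / 16 = 0.78125 dB.
Output = -2 − 0.78125 = -2.78125 dBV.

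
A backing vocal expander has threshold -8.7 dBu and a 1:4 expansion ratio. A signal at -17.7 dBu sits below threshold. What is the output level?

-44.7 dBu

Below threshold, a 1:4 expander applies gain = (4−1)×(T − x) of attenuation.
(4−1) × 9 = 27 dB, so output = -17.7 − 27 = -44.7 dBu.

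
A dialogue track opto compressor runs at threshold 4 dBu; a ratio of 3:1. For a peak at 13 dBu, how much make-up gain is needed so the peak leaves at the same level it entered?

6 dB

The peak compresses to 4 + 9/3 = 7 dBu.
To reach 13 dBu requires 13 − 7 = 6 dB of make-up.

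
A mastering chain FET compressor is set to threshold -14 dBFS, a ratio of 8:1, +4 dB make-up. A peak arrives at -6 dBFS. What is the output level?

-9 dBFS

The input is 8 dB above the -14 dBFS threshold.
The 8 dB excess becomes 1 dB after 8:1 reduction.
So the level is -14 + 1 = -13 dBFS; make-up adds 4 dB, giving -9 dBFS.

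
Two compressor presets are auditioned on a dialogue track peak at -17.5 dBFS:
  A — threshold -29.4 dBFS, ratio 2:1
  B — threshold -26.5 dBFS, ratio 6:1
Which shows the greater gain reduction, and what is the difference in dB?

A: GR = 11.9 − 11.9/2 = 5.95 dB.
B: GR = 9 − 9/6 = 7.5 dB.
B applies 1.55 dB more gain reduction.

B, by 1.55 dB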